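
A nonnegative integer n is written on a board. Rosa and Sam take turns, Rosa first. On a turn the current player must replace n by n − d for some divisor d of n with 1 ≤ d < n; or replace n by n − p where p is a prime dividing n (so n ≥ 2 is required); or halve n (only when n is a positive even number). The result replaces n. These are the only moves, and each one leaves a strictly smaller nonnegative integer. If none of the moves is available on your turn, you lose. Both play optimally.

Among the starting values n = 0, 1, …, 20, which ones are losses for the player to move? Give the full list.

Work bottom-up. With no move the player to move loses. Otherwise the position is W if at least one move leads to an L position for the opponent, and L if every move leads to a W.
n=0: no move → L
n=1: no move → L
n=2: W (go to 0, an L position)
n=3: W (go to 0, an L position)
n=4: L (options 2(W), 3(W) are all W)
n=5: W (go to 0, an L position)
n=6: W (go to 4, an L position)
n=7: W (go to 0, an L position)
n=8: W (go to 4, an L position)
n=9: L (options 6(W), 8(W) are all W)
n=10: W (go to 9, an L position)
n=11: W (go to 0, an L position)
n=12: W (go to 9, an L position)
n=13: W (go to 0, an L position)
n=14: L (options 7(W), 12(W), 13(W) are all W)
n=15: W (go to 14, an L position)
n=16: W (go to 14, an L position)
n=17: W (go to 0, an L position)
n=18: W (go to 9, an L position)
n=19: W (go to 0, an L position)
n=20: L (options 10(W), 15(W), 16(W), 18(W), 19(W) are all W)
The losing starting values of n are exactly the entries labelled L in this table (6 of them).

0, 1, 4, 9, 14, 20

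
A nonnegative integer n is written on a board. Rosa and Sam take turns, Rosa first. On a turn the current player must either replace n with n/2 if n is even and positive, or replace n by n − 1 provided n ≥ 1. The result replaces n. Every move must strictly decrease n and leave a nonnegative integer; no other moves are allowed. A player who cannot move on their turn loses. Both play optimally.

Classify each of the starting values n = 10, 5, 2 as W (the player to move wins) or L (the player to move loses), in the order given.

Label each position W (a win for the player to move) or L (a loss). A position with no legal move is L; any other position is W exactly when some move reaches an L, and L when every move reaches a W.
n=0: no move → L
n=1: reaches L-position 0 → W
n=2: only reaches 1(W), which is W → L
n=3: reaches L-position 2 → W
n=4: reaches L-position 2 → W
n=5: only reaches 4(W), which is W → L
n=6: reaches L-position 5 → W
n=7: only reaches 6(W), which is W → L
n=8: reaches L-position 7 → W
n=9: only reaches 8(W), which is W → L
n=10: reaches L-position 5 → W

10: W, 5: L, 2: L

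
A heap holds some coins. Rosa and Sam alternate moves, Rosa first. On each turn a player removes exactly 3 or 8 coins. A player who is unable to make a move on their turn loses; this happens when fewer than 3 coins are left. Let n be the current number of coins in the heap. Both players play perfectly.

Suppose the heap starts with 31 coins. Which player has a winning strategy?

Label each position W (a win for the player to move) or L (a loss). A position with no legal move is L; any other position is W exactly when some move reaches an L, and L when every move reaches a W.
n=0: no move → L
n=1: no move → L
n=2: no move → L
n=3: reaches L-position 0 → W
n=4: reaches L-position 1 → W
n=5: reaches L-position 2 → W
n=6: only reaches 3(W), which is W → L
n=7: only reaches 4(W), which is W → L
n=8: reaches L-position 0 → W
n=9: reaches L-position 6 → W
n=10: reaches L-position 7 → W
n=11: only reaches 8(W), 3(W), all W → L
n=12: only reaches 9(W), 4(W), all W → L
n=13: only reaches 10(W), 5(W), all W → L
n=14: reaches L-position 11 → W
n=15: reaches L-position 12 → W
n=16: reaches L-position 13 → W
n=17: only reaches 14(W), 9(W), all W → L
n=18: only reaches 15(W), 10(W), all W → L
n=19: reaches L-position 11 → W
n=20: reaches L-position 17 → W
n=21: reaches L-position 18 → W
n=22: only reaches 19(W), 14(W), all W → L
n=23: only reaches 20(W), 15(W), all W → L
n=24: only reaches 21(W), 16(W), all W → L
n=25: reaches L-position 22 → W
n=26: reaches L-position 23 → W
n=27: reaches L-position 24 → W
n=28: only reaches 25(W), 20(W), all W → L
n=29: only reaches 26(W), 21(W), all W → L
n=30: reaches L-position 22 → W
n=31: reaches L-position 28 → W
The starting position 31 is W: Rosa should remove 3, leaving 28, handing over an L position.

Rosa wins.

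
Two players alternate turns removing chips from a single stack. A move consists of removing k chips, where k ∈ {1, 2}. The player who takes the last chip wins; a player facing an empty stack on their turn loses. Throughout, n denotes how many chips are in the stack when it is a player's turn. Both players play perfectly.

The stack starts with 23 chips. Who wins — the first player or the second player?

The first player wins.

Label each position W (a win for the player to move) or L (a loss). A position with no legal move is L; any other position is W exactly when some move reaches an L, and L when every move reaches a W.
n=0: no move → L
n=1: →0(L), so W
n=2: →0(L), so W
n=3: →2(W), 1(W) — all W, so L
n=4: →3(L), so W
n=5: →3(L), so W
n=6: →5(W), 4(W) — all W, so L
n=7: →6(L), so W
n=8: →6(L), so W
n=9: →8(W), 7(W) — all W, so L
n=10: →9(L), so W
n=11: →9(L), so W
n=12: →11(W), 10(W) — all W, so L
n=13: →12(L), so W
n=14: →12(L), so W
n=15: →14(W), 13(W) — all W, so L
n=16: →15(L), so W
n=17: →15(L), so W
n=18: →17(W), 16(W) — all W, so L
n=19: →18(L), so W
n=20: →18(L), so W
n=21: →20(W), 19(W) — all W, so L
n=22: →21(L), so W
n=23: →21(L), so W
From 23 the player to move can remove 2, leaving 21, reaching an L position.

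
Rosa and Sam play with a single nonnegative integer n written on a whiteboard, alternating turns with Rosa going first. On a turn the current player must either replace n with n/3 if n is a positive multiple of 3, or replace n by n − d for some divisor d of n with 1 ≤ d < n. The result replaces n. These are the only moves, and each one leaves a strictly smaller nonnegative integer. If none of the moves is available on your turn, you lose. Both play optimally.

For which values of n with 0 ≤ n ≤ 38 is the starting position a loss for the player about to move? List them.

Label each position W (a win for the player to move) or L (a loss). A position with no legal move is L; any other position is W exactly when some move reaches an L, and L when every move reaches a W.
n=0: no move → L
n=1: no move → L
n=2: reaches L-position 1 → W
n=3: reaches L-position 1 → W
n=4: only reaches 2(W), 3(W), all W → L
n=5: reaches L-position 4 → W
n=6: reaches L-position 4 → W
n=7: only reaches 6(W), which is W → L
n=8: reaches L-position 4 → W
n=9: only reaches 3(W), 6(W), 8(W), all W → L
n=10: reaches L-position 9 → W
n=11: only reaches 10(W), which is W → L
n=12: reaches L-position 4 → W
n=13: only reaches 12(W), which is W → L
n=14: reaches L-position 7 → W
n=15: only reaches 5(W), 10(W), 12(W), 14(W), all W → L
n=16: reaches L-position 15 → W
n=17: only reaches 16(W), which is W → L
n=18: reaches L-position 9 → W
n=19: only reaches 18(W), which is W → L
n=20: reaches L-position 15 → W
n=21: reaches L-position 7 → W
n=22: reaches L-position 11 → W
n=23: only reaches 22(W), which is W → L
n=24: reaches L-position 23 → W
n=25: only reaches 20(W), 24(W), all W → L
n=26: reaches L-position 13 → W
n=27: reaches L-position 9 → W
n=28: only reaches 14(W), 21(W), 24(W), 26(W), 27(W), all W → L
n=29: reaches L-position 28 → W
n=30: reaches L-position 15 → W
n=31: only reaches 30(W), which is W → L
n=32: reaches L-position 28 → W
n=33: reaches L-position 11 → W
n=34: reaches L-position 17 → W
n=35: reaches L-position 28 → W
n=36: only reaches 12(W), 18(W), 24(W), 27(W), 30(W), 32(W), 33(W), 34(W), 35(W), all W → L
n=37: reaches L-position 36 → W
n=38: reaches L-position 19 → W
The losing starting values of n are exactly the entries labelled L in this table (15 of them).

0, 1, 4, 7, 9, 11, 13, 15, 17, 19, 23, 25, 28, 31, 36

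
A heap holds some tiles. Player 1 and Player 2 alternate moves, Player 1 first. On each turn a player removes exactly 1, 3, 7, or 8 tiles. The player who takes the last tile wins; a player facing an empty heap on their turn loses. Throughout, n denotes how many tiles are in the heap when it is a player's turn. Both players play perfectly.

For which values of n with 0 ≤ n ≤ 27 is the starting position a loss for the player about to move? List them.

Work bottom-up. With no move the player to move loses. Otherwise the position is W if at least one move leads to an L position for the opponent, and L if every move leads to a W.
n=0: no move → L
n=1: can move to 0, which is L ⇒ W
n=2: the only move is to 1(W), a W ⇒ L
n=3: can move to 2, which is L ⇒ W
n=4: moves to 3(W), 1(W); every one is W ⇒ L
n=5: can move to 4, which is L ⇒ W
n=6: moves to 5(W), 3(W); every one is W ⇒ L
n=7: can move to 6, which is L ⇒ W
n=8: can move to 0, which is L ⇒ W
n=9: can move to 6, which is L ⇒ W
n=10: can move to 2, which is L ⇒ W
n=11: can move to 4, which is L ⇒ W
n=12: can move to 4, which is L ⇒ W
n=13: can move to 6, which is L ⇒ W
n=14: can move to 6, which is L ⇒ W
n=15: moves to 14(W), 12(W), 8(W), 7(W); every one is W ⇒ L
n=16: can move to 15, which is L ⇒ W
n=17: moves to 16(W), 14(W), 10(W), 9(W); every one is W ⇒ L
n=18: can move to 17, which is L ⇒ W
n=19: moves to 18(W), 16(W), 12(W), 11(W); every one is W ⇒ L
n=20: can move to 19, which is L ⇒ W
n=21: moves to 20(W), 18(W), 14(W), 13(W); every one is W ⇒ L
n=22: can move to 21, which is L ⇒ W
n=23: can move to 15, which is L ⇒ W
n=24: can move to 21, which is L ⇒ W
n=25: can move to 17, which is L ⇒ W
n=26: can move to 19, which is L ⇒ W
n=27: can move to 19, which is L ⇒ W
The losing starting values of n are exactly the entries labelled L in this table (8 of them).

0, 2, 4, 6, 15, 17, 19, 21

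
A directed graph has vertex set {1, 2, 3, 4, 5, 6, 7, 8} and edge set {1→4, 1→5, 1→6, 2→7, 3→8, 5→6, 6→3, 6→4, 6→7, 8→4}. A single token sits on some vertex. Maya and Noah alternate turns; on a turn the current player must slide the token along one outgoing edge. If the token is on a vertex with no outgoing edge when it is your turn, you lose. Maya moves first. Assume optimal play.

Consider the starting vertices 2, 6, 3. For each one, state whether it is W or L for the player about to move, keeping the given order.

2: W, 6: W, 3: L

Work bottom-up. With no move the player to move loses. Otherwise the position is W if at least one move leads to an L position for the opponent, and L if every move leads to a W.
Every edge goes from a vertex to one that appears earlier in the order 7, 4, 8, 3, 6, 5, 1, 2, so processing vertices in that order labels each vertex after all of its successors.
7: no outgoing edge → L
4: no outgoing edge → L
8: can move to 4, which is L ⇒ W
3: the only move is to 8(W), a W ⇒ L
6: can move to 3, which is L ⇒ W
5: the only move is to 6(W), a W ⇒ L
1: can move to 5, which is L ⇒ W
2: can move to 7, which is L ⇒ W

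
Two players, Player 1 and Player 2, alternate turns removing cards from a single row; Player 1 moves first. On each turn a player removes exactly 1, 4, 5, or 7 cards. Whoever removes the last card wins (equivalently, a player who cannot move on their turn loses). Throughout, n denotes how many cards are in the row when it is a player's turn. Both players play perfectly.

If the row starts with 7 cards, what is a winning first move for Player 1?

Work bottom-up. With no move the player to move loses. Otherwise the position is W if at least one move leads to an L position for the opponent, and L if every move leads to a W.
n=0: no move → L
n=1: reaches L-position 0 → W
n=2: only reaches 1(W), which is W → L
n=3: reaches L-position 2 → W
n=4: reaches L-position 0 → W
n=5: reaches L-position 0 → W
n=6: reaches L-position 2 → W
n=7: reaches L-position 2 → W
From 7, the L positions reachable in one move are: 2, 0. Any move reaching one of these is winning.

Remove 5, leaving 2.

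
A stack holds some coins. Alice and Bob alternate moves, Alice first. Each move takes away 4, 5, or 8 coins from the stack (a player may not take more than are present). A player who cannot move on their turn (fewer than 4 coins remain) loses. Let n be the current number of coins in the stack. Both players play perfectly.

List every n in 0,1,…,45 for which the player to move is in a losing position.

0, 1, 2, 3, 12, 13, 14, 15, 24, 25, 26, 27, 36, 37, 38, 39

Compute win/loss labels from the base case upward. A position with no move is L. Any other position is W if it can reach an L in one move, else L.
n=0: no move → L
n=1: no move → L
n=2: no move → L
n=3: no move → L
n=4: reaches L-position 0 → W
n=5: reaches L-position 1 → W
n=6: reaches L-position 2 → W
n=7: reaches L-position 3 → W
n=8: reaches L-position 3 → W
n=9: reaches L-position 1 → W
n=10: reaches L-position 2 → W
n=11: reaches L-position 3 → W
n=12: only reaches 8(W), 7(W), 4(W), all W → L
n=13: only reaches 9(W), 8(W), 5(W), all W → L
n=14: only reaches 10(W), 9(W), 6(W), all W → L
n=15: only reaches 11(W), 10(W), 7(W), all W → L
n=16: reaches L-position 12 → W
n=17: reaches L-position 13 → W
n=18: reaches L-position 14 → W
n=19: reaches L-position 15 → W
n=20: reaches L-position 15 → W
n=21: reaches L-position 13 → W
n=22: reaches L-position 14 → W
n=23: reaches L-position 15 → W
n=24: only reaches 20(W), 19(W), 16(W), all W → L
n=25: only reaches 21(W), 20(W), 17(W), all W → L
n=26: only reaches 22(W), 21(W), 18(W), all W → L
n=27: only reaches 23(W), 22(W), 19(W), all W → L
n=28: reaches L-position 24 → W
n=29: reaches L-position 25 → W
n=30: reaches L-position 26 → W
n=31: reaches L-position 27 → W
n=32: reaches L-position 27 → W
n=33: reaches L-position 25 → W
n=34: reaches L-position 26 → W
n=35: reaches L-position 27 → W
n=36: only reaches 32(W), 31(W), 28(W), all W → L
n=37: only reaches 33(W), 32(W), 29(W), all W → L
n=38: only reaches 34(W), 33(W), 30(W), all W → L
n=39: only reaches 35(W), 34(W), 31(W), all W → L
n=40: reaches L-position 36 → W
n=41: reaches L-position 37 → W
n=42: reaches L-position 38 → W
n=43: reaches L-position 39 → W
n=44: reaches L-position 39 → W
n=45: reaches L-position 37 → W
Reading off the rows marked L gives the requested list; there are 16 such values of n.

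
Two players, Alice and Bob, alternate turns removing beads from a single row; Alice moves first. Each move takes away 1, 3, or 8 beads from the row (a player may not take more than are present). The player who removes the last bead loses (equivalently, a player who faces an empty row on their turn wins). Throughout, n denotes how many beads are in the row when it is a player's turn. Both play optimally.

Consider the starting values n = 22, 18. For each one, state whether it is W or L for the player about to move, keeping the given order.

22: W, 18: L

Work bottom-up. With no move the player to move wins. Otherwise the position is W if at least one move leads to an L position for the opponent, and L if every move leads to a W.
n=0: no move; the opponent has just taken the last bead and therefore loses → W
n=1: L (sole option 0(W) is W)
n=2: W (go to 1, an L position)
n=3: L (options 2(W), 0(W) are all W)
n=4: W (go to 3, an L position)
n=5: L (options 4(W), 2(W) are all W)
n=6: W (go to 5, an L position)
n=7: L (options 6(W), 4(W) are all W)
n=8: W (go to 7, an L position)
n=9: W (go to 1, an L position)
n=10: W (go to 7, an L position)
n=11: W (go to 3, an L position)
n=12: L (options 11(W), 9(W), 4(W) are all W)
n=13: W (go to 12, an L position)
n=14: L (options 13(W), 11(W), 6(W) are all W)
n=15: W (go to 14, an L position)
n=16: L (options 15(W), 13(W), 8(W) are all W)
n=17: W (go to 16, an L position)
n=18: L (options 17(W), 15(W), 10(W) are all W)
n=19: W (go to 18, an L position)
n=20: W (go to 12, an L position)
n=21: W (go to 18, an L position)
n=22: W (go to 14, an L position)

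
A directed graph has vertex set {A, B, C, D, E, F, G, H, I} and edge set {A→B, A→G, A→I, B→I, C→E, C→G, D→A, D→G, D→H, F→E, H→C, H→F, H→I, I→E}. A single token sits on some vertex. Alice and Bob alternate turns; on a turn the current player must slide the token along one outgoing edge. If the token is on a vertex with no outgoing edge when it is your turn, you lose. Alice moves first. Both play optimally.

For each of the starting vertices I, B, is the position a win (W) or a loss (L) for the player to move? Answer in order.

Compute win/loss labels from the base case upward. A position with no move is L. Any other position is W if it can reach an L in one move, else L.
Every edge goes from a vertex to one that appears earlier in the order E, G, C, I, B, A, F, H, D, so processing vertices in that order labels each vertex after all of its successors.
E: no outgoing edge → L
G: no outgoing edge → L
C: →G(L), so W
I: →E(L), so W
B: →I(W) only, which is W, so L
A: →B(L), so W
F: →E(L), so W
H: →F(W), I(W), C(W) — all W, so L
D: →H(L), so W

I: W, B: L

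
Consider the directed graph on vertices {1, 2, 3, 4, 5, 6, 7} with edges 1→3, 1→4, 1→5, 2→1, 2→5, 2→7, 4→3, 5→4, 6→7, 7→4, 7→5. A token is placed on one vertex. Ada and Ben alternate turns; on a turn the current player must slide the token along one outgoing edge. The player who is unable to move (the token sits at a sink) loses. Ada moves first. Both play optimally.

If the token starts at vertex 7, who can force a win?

Classify positions by backward induction: terminal positions (no move available) are L. From any other position, the mover wins iff some move reaches an L.
Every edge goes from a vertex to one that appears earlier in the order 3, 4, 5, 7, 1, 2, 6, so processing vertices in that order labels each vertex after all of its successors.
3: no outgoing edge → L
4: reaches L-position 3 → W
5: only reaches 4(W), which is W → L
7: reaches L-position 5 → W
1: reaches L-position 5 → W
2: reaches L-position 5 → W
6: only reaches 7(W), which is W → L
The starting position 7 is W: Ada should move to 5, handing over an L position.

Ada wins.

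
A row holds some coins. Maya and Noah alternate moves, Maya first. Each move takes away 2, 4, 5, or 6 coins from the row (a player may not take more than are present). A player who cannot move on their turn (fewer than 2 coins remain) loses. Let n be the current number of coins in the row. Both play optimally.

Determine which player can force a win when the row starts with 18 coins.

Label each position W (a win for the player to move) or L (a loss). A position with no legal move is L; any other position is W exactly when some move reaches an L, and L when every move reaches a W.
n=0: no move → L
n=1: no move → L
n=2: →0(L), so W
n=3: →1(L), so W
n=4: →0(L), so W
n=5: →1(L), so W
n=6: →1(L), so W
n=7: →1(L), so W
n=8: →6(W), 4(W), 3(W), 2(W) — all W, so L
n=9: →7(W), 5(W), 4(W), 3(W) — all W, so L
n=10: →8(L), so W
n=11: →9(L), so W
n=12: →8(L), so W
n=13: →9(L), so W
n=14: →9(L), so W
n=15: →9(L), so W
n=16: →14(W), 12(W), 11(W), 10(W) — all W, so L
n=17: →15(W), 13(W), 12(W), 11(W) — all W, so L
n=18: →16(L), so W
From 18 Maya can remove 2, leaving 16, reaching an L position.

Maya wins.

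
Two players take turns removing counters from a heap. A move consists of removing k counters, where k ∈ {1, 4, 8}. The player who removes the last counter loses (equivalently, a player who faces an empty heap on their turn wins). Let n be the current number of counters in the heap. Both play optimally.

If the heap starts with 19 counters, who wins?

Compute win/loss labels from the base case upward. A position with no move is W. Any other position is W if it can reach an L in one move, else L.
n=0: no move; the opponent has just taken the last counter and therefore loses → W
n=1: only reaches 0(W), which is W → L
n=2: reaches L-position 1 → W
n=3: only reaches 2(W), which is W → L
n=4: reaches L-position 3 → W
n=5: reaches L-position 1 → W
n=6: only reaches 5(W), 2(W), all W → L
n=7: reaches L-position 6 → W
n=8: only reaches 7(W), 4(W), 0(W), all W → L
n=9: reaches L-position 8 → W
n=10: reaches L-position 6 → W
n=11: reaches L-position 3 → W
n=12: reaches L-position 8 → W
n=13: only reaches 12(W), 9(W), 5(W), all W → L
n=14: reaches L-position 13 → W
n=15: only reaches 14(W), 11(W), 7(W), all W → L
n=16: reaches L-position 15 → W
n=17: reaches L-position 13 → W
n=18: only reaches 17(W), 14(W), 10(W), all W → L
n=19: reaches L-position 18 → W
The starting position 19 is W: the player to move should remove 1, leaving 18, handing over an L position.

The first player wins.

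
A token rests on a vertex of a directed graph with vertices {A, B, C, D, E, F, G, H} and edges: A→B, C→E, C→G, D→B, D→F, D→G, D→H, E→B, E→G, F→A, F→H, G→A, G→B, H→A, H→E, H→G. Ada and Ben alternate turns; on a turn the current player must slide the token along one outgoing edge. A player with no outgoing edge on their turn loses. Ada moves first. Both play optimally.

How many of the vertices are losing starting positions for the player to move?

Positions with no move are L. A position that does have a move is losing for the player to move precisely when every available move leads to a winning position for the opponent. Fill in the labels:
Every edge goes from a vertex to one that appears earlier in the order B, A, G, E, H, F, D, C, so processing vertices in that order labels each vertex after all of its successors.
B: no outgoing edge → L
A: reaches L-position B → W
G: reaches L-position B → W
E: reaches L-position B → W
H: only reaches E(W), G(W), A(W), all W → L
F: reaches L-position H → W
D: reaches L-position H → W
C: only reaches E(W), G(W), all W → L
The L vertices are B, C, H; that is 3 in all.

3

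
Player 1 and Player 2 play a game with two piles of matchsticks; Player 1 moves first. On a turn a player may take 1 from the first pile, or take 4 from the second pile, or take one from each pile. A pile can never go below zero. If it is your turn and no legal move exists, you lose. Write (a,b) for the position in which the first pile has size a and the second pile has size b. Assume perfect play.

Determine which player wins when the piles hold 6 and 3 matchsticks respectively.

Classify positions by backward induction: terminal positions (no move available) are L. From any other position, the mover wins iff some move reaches an L.
No move ever increases a pile, so every position that can arise here has a ≤ 6 and b ≤ 3; it is enough to label the cells with 0 ≤ a ≤ 6 and 0 ≤ b ≤ 3.
Every move lowers a or b (never raises either), so fill the grid row by row in increasing a, and left to right within a row: each cell's successors are then already labelled.
      b=0  b=1  b=2  b=3
a=0:    L    L    L    L
a=1:    W    W    W    W
a=2:    L    L    L    L
a=3:    W    W    W    W
a=4:    L    L    L    L
a=5:    W    W    W    W
a=6:    L    L    L    L
Cells with no legal move (terminal, hence L): (0,0), (0,1), (0,2), (0,3).
The remaining L cells, each justified by listing all of its moves:
(2,0): the only move is to (1,0)(W), a W ⇒ L
(2,1): moves to (1,1)(W), (1,0)(W); every one is W ⇒ L
(2,2): moves to (1,2)(W), (1,1)(W); every one is W ⇒ L
(2,3): moves to (1,3)(W), (1,2)(W); every one is W ⇒ L
(4,0): the only move is to (3,0)(W), a W ⇒ L
(4,1): moves to (3,1)(W), (3,0)(W); every one is W ⇒ L
(4,2): moves to (3,2)(W), (3,1)(W); every one is W ⇒ L
(4,3): moves to (3,3)(W), (3,2)(W); every one is W ⇒ L
(6,0): the only move is to (5,0)(W), a W ⇒ L
(6,1): moves to (5,1)(W), (5,0)(W); every one is W ⇒ L
(6,2): moves to (5,2)(W), (5,1)(W); every one is W ⇒ L
(6,3): moves to (5,3)(W), (5,2)(W); every one is W ⇒ L
Every other cell has at least one move into one of the L cells above, so it is W.
The starting position (6,3) is L: whatever Player 1 does, the opponent receives a W position.

Player 2 wins.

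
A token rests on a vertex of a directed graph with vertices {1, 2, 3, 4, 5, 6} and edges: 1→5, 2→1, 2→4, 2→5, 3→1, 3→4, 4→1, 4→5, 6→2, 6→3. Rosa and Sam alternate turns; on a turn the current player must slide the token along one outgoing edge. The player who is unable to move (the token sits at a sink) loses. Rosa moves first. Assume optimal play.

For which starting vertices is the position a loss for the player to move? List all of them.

3, 5

Classify positions by backward induction: terminal positions (no move available) are L. From any other position, the mover wins iff some move reaches an L.
Every edge goes from a vertex to one that appears earlier in the order 5, 1, 4, 2, 3, 6, so processing vertices in that order labels each vertex after all of its successors.
5: no outgoing edge → L
1: W (go to 5, an L position)
4: W (go to 5, an L position)
2: W (go to 5, an L position)
3: L (options 4(W), 1(W) are all W)
6: W (go to 3, an L position)
Reading off the rows marked L gives the requested list; there are 2 such vertices.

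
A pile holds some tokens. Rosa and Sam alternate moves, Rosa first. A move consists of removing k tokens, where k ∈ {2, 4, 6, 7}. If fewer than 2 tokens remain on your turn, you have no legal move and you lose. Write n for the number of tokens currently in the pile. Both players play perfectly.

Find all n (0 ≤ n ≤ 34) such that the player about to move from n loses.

Classify positions by backward induction: terminal positions (no move available) are L. From any other position, the mover wins iff some move reaches an L.
n=0: no move → L
n=1: no move → L
n=2: →0(L), so W
n=3: →1(L), so W
n=4: →0(L), so W
n=5: →1(L), so W
n=6: →0(L), so W
n=7: →1(L), so W
n=8: →1(L), so W
n=9: →7(W), 5(W), 3(W), 2(W) — all W, so L
n=10: →8(W), 6(W), 4(W), 3(W) — all W, so L
n=11: →9(L), so W
n=12: →10(L), so W
n=13: →9(L), so W
n=14: →10(L), so W
n=15: →9(L), so W
n=16: →10(L), so W
n=17: →10(L), so W
n=18: →16(W), 14(W), 12(W), 11(W) — all W, so L
n=19: →17(W), 15(W), 13(W), 12(W) — all W, so L
n=20: →18(L), so W
n=21: →19(L), so W
n=22: →18(L), so W
n=23: →19(L), so W
n=24: →18(L), so W
n=25: →19(L), so W
n=26: →19(L), so W
n=27: →25(W), 23(W), 21(W), 20(W) — all W, so L
n=28: →26(W), 24(W), 22(W), 21(W) — all W, so L
n=29: →27(L), so W
n=30: →28(L), so W
n=31: →27(L), so W
n=32: →28(L), so W
n=33: →27(L), so W
n=34: →28(L), so W
Reading off the rows marked L gives the requested list; there are 8 such values of n.

0, 1, 9, 10, 18, 19, 27, 28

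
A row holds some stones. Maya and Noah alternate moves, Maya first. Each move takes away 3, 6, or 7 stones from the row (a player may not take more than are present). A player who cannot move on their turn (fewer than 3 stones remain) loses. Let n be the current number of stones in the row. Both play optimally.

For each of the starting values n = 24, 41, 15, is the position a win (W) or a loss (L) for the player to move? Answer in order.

Work bottom-up. With no move the player to move loses. Otherwise the position is W if at least one move leads to an L position for the opponent, and L if every move leads to a W.
n=0: no move → L
n=1: no move → L
n=2: no move → L
n=3: can move to 0, which is L ⇒ W
n=4: can move to 1, which is L ⇒ W
n=5: can move to 2, which is L ⇒ W
n=6: can move to 0, which is L ⇒ W
n=7: can move to 1, which is L ⇒ W
n=8: can move to 2, which is L ⇒ W
n=9: can move to 2, which is L ⇒ W
n=10: moves to 7(W), 4(W), 3(W); every one is W ⇒ L
n=11: moves to 8(W), 5(W), 4(W); every one is W ⇒ L
n=12: moves to 9(W), 6(W), 5(W); every one is W ⇒ L
n=13: can move to 10, which is L ⇒ W
n=14: can move to 11, which is L ⇒ W
n=15: can move to 12, which is L ⇒ W
n=16: can move to 10, which is L ⇒ W
n=17: can move to 11, which is L ⇒ W
n=18: can move to 12, which is L ⇒ W
n=19: can move to 12, which is L ⇒ W
n=20: moves to 17(W), 14(W), 13(W); every one is W ⇒ L
n=21: moves to 18(W), 15(W), 14(W); every one is W ⇒ L
n=22: moves to 19(W), 16(W), 15(W); every one is W ⇒ L
n=23: can move to 20, which is L ⇒ W
n=24: can move to 21, which is L ⇒ W
n=25: can move to 22, which is L ⇒ W
n=26: can move to 20, which is L ⇒ W
n=27: can move to 21, which is L ⇒ W
n=28: can move to 22, which is L ⇒ W
n=29: can move to 22, which is L ⇒ W
n=30: moves to 27(W), 24(W), 23(W); every one is W ⇒ L
n=31: moves to 28(W), 25(W), 24(W); every one is W ⇒ L
n=32: moves to 29(W), 26(W), 25(W); every one is W ⇒ L
n=33: can move to 30, which is L ⇒ W
n=34: can move to 31, which is L ⇒ W
n=35: can move to 32, which is L ⇒ W
n=36: can move to 30, which is L ⇒ W
n=37: can move to 31, which is L ⇒ W
n=38: can move to 32, which is L ⇒ W
n=39: can move to 32, which is L ⇒ W
n=40: moves to 37(W), 34(W), 33(W); every one is W ⇒ L
n=41: moves to 38(W), 35(W), 34(W); every one is W ⇒ L

24: W, 41: L, 15: W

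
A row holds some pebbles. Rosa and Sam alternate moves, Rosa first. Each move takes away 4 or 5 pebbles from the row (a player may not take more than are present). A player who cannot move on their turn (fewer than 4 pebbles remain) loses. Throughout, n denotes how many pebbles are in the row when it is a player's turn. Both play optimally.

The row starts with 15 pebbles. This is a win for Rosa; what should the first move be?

Remove 4, leaving 11.

Build the W/L table. Terminal = L. A non-terminal position is W if it has a move to some L; otherwise it is L.
n=0: no move → L
n=1: no move → L
n=2: no move → L
n=3: no move → L
n=4: →0(L), so W
n=5: →1(L), so W
n=6: →2(L), so W
n=7: →3(L), so W
n=8: →3(L), so W
n=9: →5(W), 4(W) — all W, so L
n=10: →6(W), 5(W) — all W, so L
n=11: →7(W), 6(W) — all W, so L
n=12: →8(W), 7(W) — all W, so L
n=13: →9(L), so W
n=14: →10(L), so W
n=15: →11(L), so W
From 15, the L positions reachable in one move are: 11, 10. Any move reaching one of these is winning.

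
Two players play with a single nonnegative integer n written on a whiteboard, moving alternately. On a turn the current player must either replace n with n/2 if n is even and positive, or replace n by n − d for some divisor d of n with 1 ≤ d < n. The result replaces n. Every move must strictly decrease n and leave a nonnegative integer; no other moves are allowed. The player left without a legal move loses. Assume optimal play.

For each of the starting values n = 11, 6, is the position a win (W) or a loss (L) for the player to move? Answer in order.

11: L, 6: W

Label each position W (a win for the player to move) or L (a loss). A position with no legal move is L; any other position is W exactly when some move reaches an L, and L when every move reaches a W.
n=0: no move → L
n=1: no move → L
n=2: can move to 1, which is L ⇒ W
n=3: the only move is to 2(W), a W ⇒ L
n=4: can move to 3, which is L ⇒ W
n=5: the only move is to 4(W), a W ⇒ L
n=6: can move to 3, which is L ⇒ W
n=7: the only move is to 6(W), a W ⇒ L
n=8: can move to 7, which is L ⇒ W
n=9: moves to 6(W), 8(W); every one is W ⇒ L
n=10: can move to 5, which is L ⇒ W
n=11: the only move is to 10(W), a W ⇒ L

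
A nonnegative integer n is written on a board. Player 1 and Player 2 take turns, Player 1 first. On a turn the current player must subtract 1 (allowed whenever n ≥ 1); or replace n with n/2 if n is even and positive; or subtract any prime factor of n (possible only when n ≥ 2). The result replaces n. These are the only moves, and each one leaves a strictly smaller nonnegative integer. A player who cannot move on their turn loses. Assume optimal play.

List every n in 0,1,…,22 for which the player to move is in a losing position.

Work bottom-up. With no move the player to move loses. Otherwise the position is W if at least one move leads to an L position for the opponent, and L if every move leads to a W.
n=0: no move → L
n=1: →0(L), so W
n=2: →0(L), so W
n=3: →0(L), so W
n=4: →2(W), 3(W) — all W, so L
n=5: →0(L), so W
n=6: →4(L), so W
n=7: →0(L), so W
n=8: →4(L), so W
n=9: →6(W), 8(W) — all W, so L
n=10: →9(L), so W
n=11: →0(L), so W
n=12: →9(L), so W
n=13: →0(L), so W
n=14: →7(W), 12(W), 13(W) — all W, so L
n=15: →14(L), so W
n=16: →14(L), so W
n=17: →0(L), so W
n=18: →9(L), so W
n=19: →0(L), so W
n=20: →10(W), 15(W), 18(W), 19(W) — all W, so L
n=21: →14(L), so W
n=22: →20(L), so W
The losing starting values of n are exactly the entries labelled L in this table (5 of them).

0, 4, 9, 14, 20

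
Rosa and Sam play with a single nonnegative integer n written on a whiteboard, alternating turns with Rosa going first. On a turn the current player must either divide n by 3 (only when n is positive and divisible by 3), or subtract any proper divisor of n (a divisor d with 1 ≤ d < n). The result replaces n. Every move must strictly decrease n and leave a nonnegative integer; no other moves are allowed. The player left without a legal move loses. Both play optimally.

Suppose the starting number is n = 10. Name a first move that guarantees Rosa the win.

Compute win/loss labels from the base case upward. A position with no move is L. Any other position is W if it can reach an L in one move, else L.
n=0: no move → L
n=1: no move → L
n=2: can move to 1, which is L ⇒ W
n=3: can move to 1, which is L ⇒ W
n=4: moves to 2(W), 3(W); every one is W ⇒ L
n=5: can move to 4, which is L ⇒ W
n=6: can move to 4, which is L ⇒ W
n=7: the only move is to 6(W), a W ⇒ L
n=8: can move to 4, which is L ⇒ W
n=9: moves to 3(W), 6(W), 8(W); every one is W ⇒ L
n=10: can move to 9, which is L ⇒ W
From 10, the L positions reachable in one move are: 9.

Move to 9.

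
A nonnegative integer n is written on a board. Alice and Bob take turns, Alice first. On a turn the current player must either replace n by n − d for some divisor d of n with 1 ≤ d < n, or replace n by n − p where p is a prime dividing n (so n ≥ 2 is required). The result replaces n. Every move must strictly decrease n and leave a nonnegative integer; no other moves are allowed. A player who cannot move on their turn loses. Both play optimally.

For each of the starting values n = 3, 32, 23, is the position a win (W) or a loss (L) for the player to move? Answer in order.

Work bottom-up. With no move the player to move loses. Otherwise the position is W if at least one move leads to an L position for the opponent, and L if every move leads to a W.
n=0: no move → L
n=1: no move → L
n=2: can move to 0, which is L ⇒ W
n=3: can move to 0, which is L ⇒ W
n=4: moves to 2(W), 3(W); every one is W ⇒ L
n=5: can move to 0, which is L ⇒ W
n=6: can move to 4, which is L ⇒ W
n=7: can move to 0, which is L ⇒ W
n=8: can move to 4, which is L ⇒ W
n=9: moves to 6(W), 8(W); every one is W ⇒ L
n=10: can move to 9, which is L ⇒ W
n=11: can move to 0, which is L ⇒ W
n=12: can move to 9, which is L ⇒ W
n=13: can move to 0, which is L ⇒ W
n=14: moves to 7(W), 12(W), 13(W); every one is W ⇒ L
n=15: can move to 14, which is L ⇒ W
n=16: can move to 14, which is L ⇒ W
n=17: can move to 0, which is L ⇒ W
n=18: can move to 9, which is L ⇒ W
n=19: can move to 0, which is L ⇒ W
n=20: moves to 10(W), 15(W), 16(W), 18(W), 19(W); every one is W ⇒ L
n=21: can move to 14, which is L ⇒ W
n=22: can move to 20, which is L ⇒ W
n=23: can move to 0, which is L ⇒ W
n=24: can move to 20, which is L ⇒ W
n=25: can move to 20, which is L ⇒ W
n=26: moves to 13(W), 24(W), 25(W); every one is W ⇒ L
n=27: can move to 26, which is L ⇒ W
n=28: can move to 14, which is L ⇒ W
n=29: can move to 0, which is L ⇒ W
n=30: can move to 20, which is L ⇒ W
n=31: can move to 0, which is L ⇒ W
n=32: moves to 16(W), 24(W), 28(W), 30(W), 31(W); every one is W ⇒ L

3: W, 32: L, 23: W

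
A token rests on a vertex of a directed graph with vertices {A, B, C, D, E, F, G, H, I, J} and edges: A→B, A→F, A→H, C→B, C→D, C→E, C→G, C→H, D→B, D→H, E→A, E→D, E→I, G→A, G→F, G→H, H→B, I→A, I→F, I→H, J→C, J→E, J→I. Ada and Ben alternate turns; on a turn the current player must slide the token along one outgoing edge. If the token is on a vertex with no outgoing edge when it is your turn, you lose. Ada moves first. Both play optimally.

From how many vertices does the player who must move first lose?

Label each position W (a win for the player to move) or L (a loss). A position with no legal move is L; any other position is W exactly when some move reaches an L, and L when every move reaches a W.
Every edge goes from a vertex to one that appears earlier in the order F, B, H, A, I, G, D, E, C, J, so processing vertices in that order labels each vertex after all of its successors.
F: no outgoing edge → L
B: no outgoing edge → L
H: reaches L-position B → W
A: reaches L-position B → W
I: reaches L-position F → W
G: reaches L-position F → W
D: reaches L-position B → W
E: only reaches D(W), I(W), A(W), all W → L
C: reaches L-position E → W
J: reaches L-position E → W
The L vertices are B, E, F; that is 3 in all.

3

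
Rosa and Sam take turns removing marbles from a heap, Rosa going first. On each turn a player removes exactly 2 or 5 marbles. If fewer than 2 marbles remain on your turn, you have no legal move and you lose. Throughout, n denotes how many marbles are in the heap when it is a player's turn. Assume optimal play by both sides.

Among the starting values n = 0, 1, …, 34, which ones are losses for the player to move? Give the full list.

Positions with no move are L. A position that does have a move is losing for the player to move precisely when every available move leads to a winning position for the opponent. Fill in the labels:
n=0: no move → L
n=1: no move → L
n=2: W (go to 0, an L position)
n=3: W (go to 1, an L position)
n=4: L (sole option 2(W) is W)
n=5: W (go to 0, an L position)
n=6: W (go to 4, an L position)
n=7: L (options 5(W), 2(W) are all W)
n=8: L (options 6(W), 3(W) are all W)
n=9: W (go to 7, an L position)
n=10: W (go to 8, an L position)
n=11: L (options 9(W), 6(W) are all W)
n=12: W (go to 7, an L position)
n=13: W (go to 11, an L position)
n=14: L (options 12(W), 9(W) are all W)
n=15: L (options 13(W), 10(W) are all W)
n=16: W (go to 14, an L position)
n=17: W (go to 15, an L position)
n=18: L (options 16(W), 13(W) are all W)
n=19: W (go to 14, an L position)
n=20: W (go to 18, an L position)
n=21: L (options 19(W), 16(W) are all W)
n=22: L (options 20(W), 17(W) are all W)
n=23: W (go to 21, an L position)
n=24: W (go to 22, an L position)
n=25: L (options 23(W), 20(W) are all W)
n=26: W (go to 21, an L position)
n=27: W (go to 25, an L position)
n=28: L (options 26(W), 23(W) are all W)
n=29: L (options 27(W), 24(W) are all W)
n=30: W (go to 28, an L position)
n=31: W (go to 29, an L position)
n=32: L (options 30(W), 27(W) are all W)
n=33: W (go to 28, an L position)
n=34: W (go to 32, an L position)
Reading off the rows marked L gives the requested list; there are 15 such values of n.

0, 1, 4, 7, 8, 11, 14, 15, 18, 21, 22, 25, 28, 29, 32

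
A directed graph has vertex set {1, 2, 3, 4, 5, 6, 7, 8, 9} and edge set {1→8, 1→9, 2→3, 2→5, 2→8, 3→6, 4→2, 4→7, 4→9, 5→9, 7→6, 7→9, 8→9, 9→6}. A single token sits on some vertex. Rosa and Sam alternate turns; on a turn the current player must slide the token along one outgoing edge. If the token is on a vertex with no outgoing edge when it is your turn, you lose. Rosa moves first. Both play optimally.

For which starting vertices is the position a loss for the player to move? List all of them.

4, 5, 6, 8

Label each position W (a win for the player to move) or L (a loss). A position with no legal move is L; any other position is W exactly when some move reaches an L, and L when every move reaches a W.
Every edge goes from a vertex to one that appears earlier in the order 6, 9, 3, 7, 8, 5, 2, 4, 1, so processing vertices in that order labels each vertex after all of its successors.
6: no outgoing edge → L
9: can move to 6, which is L ⇒ W
3: can move to 6, which is L ⇒ W
7: can move to 6, which is L ⇒ W
8: the only move is to 9(W), a W ⇒ L
5: the only move is to 9(W), a W ⇒ L
2: can move to 5, which is L ⇒ W
4: moves to 2(W), 7(W), 9(W); every one is W ⇒ L
1: can move to 8, which is L ⇒ W
The losing starting vertices are exactly the entries labelled L in this table (4 of them).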